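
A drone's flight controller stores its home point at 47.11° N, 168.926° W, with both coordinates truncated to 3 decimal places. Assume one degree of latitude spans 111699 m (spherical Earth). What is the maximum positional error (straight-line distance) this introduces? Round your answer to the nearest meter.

135 meters

Truncating at 3 decimal places can drop up to a full unit in the last place, so each coordinate may be off by as much as 0.001°.
Latitude error → 0.001 × 111699 = 111.699 m along the meridian.
East–west component at 47.11°: 0.001° × 111699 × cos 47.11° ≈ 0.001 × 76021.6 ≈ 76.0216 m.
The two errors are perpendicular, so the maximum displacement is √(111.699² + 76.0216²) ≈ 135.115 m.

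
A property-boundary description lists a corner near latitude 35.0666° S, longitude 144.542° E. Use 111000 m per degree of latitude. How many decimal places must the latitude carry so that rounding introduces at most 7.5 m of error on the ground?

One degree of latitude covers 111000 m.
N decimal places → at most half a unit in the last place, 0.5 × 10⁻ᴺ° = 111000/2 × 10⁻ᴺ m.
Setting 55500 × 10⁻ᴺ ≤ 7.5 gives 10ᴺ ≥ 7400, i.e. N ≥ 3.87.
So 4 decimal places suffice (5.55 m); 3 would allow up to 55.5 m.

4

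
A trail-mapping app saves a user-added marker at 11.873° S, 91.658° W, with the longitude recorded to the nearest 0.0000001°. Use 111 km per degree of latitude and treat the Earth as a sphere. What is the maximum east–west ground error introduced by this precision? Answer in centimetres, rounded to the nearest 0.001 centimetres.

Rounding to 7 decimal places leaves the longitude within ±5e-08° of the true value.
Parallels shrink by cos φ, so at 11.873° a degree of longitude is 111000 × 0.9786 ≈ 108625 m.
East–west error: 5e-08° × 108625 m/° ≈ 0.00543126 m.
That is 0.00543126 m = 0.54313 cm.

0.543 centimetres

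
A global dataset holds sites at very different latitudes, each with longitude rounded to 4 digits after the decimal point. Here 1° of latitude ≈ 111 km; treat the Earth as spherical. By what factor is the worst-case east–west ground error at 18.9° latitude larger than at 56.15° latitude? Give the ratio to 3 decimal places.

1.698

Rounding to 4 decimal places leaves the longitude within ±5e-05° of the true value.
At 18.9°: 5e-05° × 111000 × cos 18.9° = 5e-05 × 111000 × 0.9461 ≈ 5.2508 m.
Error at 56.15° = 5e-05° × 111000 × cos 56.15° ≈ 5.55 × 0.5570 = 3.0915 m.
The ratio reduces to cos 18.9° / cos 56.15° = 0.9461/0.5570 ≈ 1.6985.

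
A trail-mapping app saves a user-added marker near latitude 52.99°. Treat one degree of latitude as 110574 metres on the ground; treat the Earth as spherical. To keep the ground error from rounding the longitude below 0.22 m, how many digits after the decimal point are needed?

6 decimal places

At 52.99° one degree of longitude covers 110574 × cos 52.99° ≈ 110574 × 0.6020 ≈ 66560.5 m.
With N decimal places the half-ulp bound is 0.5·10⁻ᴺ°, or 0.5·10⁻ᴺ × 66560.5 m on the ground.
Need 0.5 × 66560.5 × 10⁻ᴺ ≤ 0.22 → 10⁻ᴺ ≤ 6.611e-06, so N ≥ 5.18.
At 5 places the error can reach 0.333 m, but 6 places keeps it to 0.0333 m.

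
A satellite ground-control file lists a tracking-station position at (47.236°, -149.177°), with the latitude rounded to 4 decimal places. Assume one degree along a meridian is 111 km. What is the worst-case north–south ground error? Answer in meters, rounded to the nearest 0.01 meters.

Rounding to 4 decimal places leaves the latitude within ±5e-05° of the true value.
So the N–S error is at most 5e-05 × 111000 = 5.55 m.

5.55 meters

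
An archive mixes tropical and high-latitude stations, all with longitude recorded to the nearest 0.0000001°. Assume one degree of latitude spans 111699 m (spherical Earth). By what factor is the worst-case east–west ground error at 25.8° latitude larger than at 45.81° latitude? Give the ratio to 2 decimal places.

Rounding to 7 decimal places leaves the longitude within ±5e-08° of the true value.
Error at 25.8° = 5e-08° × 111699 × cos 25.8° ≈ 0.0055849 × 0.9003 = 0.0050282 m.
Error at 45.81° = 5e-08° × 111699 × cos 45.81° ≈ 0.0055849 × 0.6970 = 0.0038929 m.
Ratio: 0.0050282 / 0.0038929 = cos 25.8° / cos 45.81° ≈ 1.2916.

1.29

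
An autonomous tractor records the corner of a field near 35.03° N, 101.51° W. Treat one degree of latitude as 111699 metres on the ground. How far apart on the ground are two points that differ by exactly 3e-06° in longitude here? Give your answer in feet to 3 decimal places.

3e-06° of longitude at 35.03° is 3e-06 × 111699 × cos 35.03° ≈ 3e-06 × 91464.9 = 0.274395 m.
In feet: 0.274395 m ÷ 0.3048 ≈ 0.90025 ft.

0.900 feet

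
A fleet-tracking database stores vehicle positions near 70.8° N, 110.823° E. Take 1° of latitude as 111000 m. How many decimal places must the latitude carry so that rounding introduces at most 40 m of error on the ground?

4

One degree of latitude covers 111000 m.
N decimal places → at most half a unit in the last place, 0.5 × 10⁻ᴺ° = 111000/2 × 10⁻ᴺ m.
Setting 55500 × 10⁻ᴺ ≤ 40 gives 10ᴺ ≥ 1388, i.e. N ≥ 3.14.
So 4 decimal places suffice (5.55 m); 3 would allow up to 55.5 m.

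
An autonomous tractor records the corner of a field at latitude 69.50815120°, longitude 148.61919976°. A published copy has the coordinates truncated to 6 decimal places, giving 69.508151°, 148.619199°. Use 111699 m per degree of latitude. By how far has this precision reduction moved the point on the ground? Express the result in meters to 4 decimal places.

Δlat = 69.50815120 − 69.508151 = +0.00000020°; Δlon = 148.61919976 − 148.619199 = +0.00000076°.
North–south shift: 0.00000020 × 111699 = 0.0223398 m.
East–west at this latitude: 0.00000076° × 111699 × cos 69.5082° ≈ 0.00000076 × 39102.9 = 0.0297182 m.
Distance: √(0.0223398² + 0.0297182²) ≈ 0.0371785 m.

0.0372 meters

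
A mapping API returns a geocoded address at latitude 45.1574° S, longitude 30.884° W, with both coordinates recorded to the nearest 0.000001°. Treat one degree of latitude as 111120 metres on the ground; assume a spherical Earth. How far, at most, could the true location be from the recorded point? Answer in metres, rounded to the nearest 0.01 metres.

Rounding to 6 decimal places leaves each coordinate within ±5e-07° of the true value.
North–south component: 5e-07° × 111120 = 0.05556 m.
E–W at 45.1574°: 5e-07° × 111120 × cos 45.1574° = 5e-07 × 111120 × 0.7052 ≈ 0.0391788 m.
Worst case both components are at the extreme and orthogonal: √(0.05556² + 0.0391788²) ≈ 0.0679845 m.

0.07 metres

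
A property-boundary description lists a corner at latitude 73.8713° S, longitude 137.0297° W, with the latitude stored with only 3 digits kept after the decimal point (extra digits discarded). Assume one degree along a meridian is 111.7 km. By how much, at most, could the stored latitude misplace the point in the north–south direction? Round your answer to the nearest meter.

Truncating at 3 decimal places can drop up to a full unit in the last place, so the latitude may be off by as much as 0.001°.
So the N–S error is at most 0.001 × 111700 = 111.7 m.

112 meters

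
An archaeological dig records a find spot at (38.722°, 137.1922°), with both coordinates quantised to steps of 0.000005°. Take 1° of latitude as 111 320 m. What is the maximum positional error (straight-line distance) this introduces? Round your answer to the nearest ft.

1 ft

With a 0.000005° grid the true value lies within half a step, ±0.000005°/2 = ±2.5e-06°, of the stored one.
North–south component: 2.5e-06° × 111320 = 0.2783 m.
East–west component at 38.722°: 2.5e-06° × 111320 × cos 38.722° ≈ 2.5e-06 × 86850.8 ≈ 0.217127 m.
Worst case both components are at the extreme and orthogonal: √(0.2783² + 0.217127²) ≈ 0.35298 m.
Converting: 0.35298 m × 3.2808 ft/m ≈ 1.1581 ft.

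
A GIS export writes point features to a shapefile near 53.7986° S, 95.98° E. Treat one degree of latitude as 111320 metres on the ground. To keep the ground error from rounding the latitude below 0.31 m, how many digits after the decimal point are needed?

One degree of latitude covers 111320 m.
With N decimal places the half-ulp bound is 0.5·10⁻ᴺ°, or 0.5·10⁻ᴺ × 111320 m on the ground.
Setting 55660 × 10⁻ᴺ ≤ 0.31 gives 10ᴺ ≥ 1.795e+05, i.e. N ≥ 5.25.
At 5 places the error can reach 0.557 m, but 6 places keeps it to 0.0557 m.

6 decimal places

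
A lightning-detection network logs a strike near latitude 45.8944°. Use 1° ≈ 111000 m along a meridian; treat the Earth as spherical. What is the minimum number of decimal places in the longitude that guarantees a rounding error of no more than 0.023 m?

7 decimal places

At 45.8944° one degree of longitude covers 111000 × cos 45.8944° ≈ 111000 × 0.6960 ≈ 77254.1 m.
N decimal places → at most half a unit in the last place, 0.5 × 10⁻ᴺ° = 77254.1/2 × 10⁻ᴺ m.
Need 0.5 × 77254.1 × 10⁻ᴺ ≤ 0.023 → 10⁻ᴺ ≤ 5.954e-07, so N ≥ 6.23.
So 7 decimal places suffice (0.00386 m); 6 would allow up to 0.0386 m.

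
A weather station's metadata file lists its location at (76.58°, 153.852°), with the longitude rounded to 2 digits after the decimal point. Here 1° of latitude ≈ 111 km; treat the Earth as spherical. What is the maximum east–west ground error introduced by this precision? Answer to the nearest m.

Rounding to 2 decimal places leaves the longitude within ±0.005° of the true value.
At latitude 76.58° a degree of longitude spans 111000 m × cos 76.58° = 111000 × 0.2321 ≈ 25761.7 m.
East–west error: 0.005° × 25761.7 m/° ≈ 128.809 m.

129 m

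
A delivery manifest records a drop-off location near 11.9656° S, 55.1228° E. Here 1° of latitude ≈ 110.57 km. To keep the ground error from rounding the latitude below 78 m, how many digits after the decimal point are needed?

3

One degree of latitude covers 110570 m.
With N decimal places the half-ulp bound is 0.5·10⁻ᴺ°, or 0.5·10⁻ᴺ × 110570 m on the ground.
Need 0.5 × 110570 × 10⁻ᴺ ≤ 78 → 10⁻ᴺ ≤ 1.411e-03, so N ≥ 2.85.
So 3 decimal places suffice (55.3 m); 2 would allow up to 553 m.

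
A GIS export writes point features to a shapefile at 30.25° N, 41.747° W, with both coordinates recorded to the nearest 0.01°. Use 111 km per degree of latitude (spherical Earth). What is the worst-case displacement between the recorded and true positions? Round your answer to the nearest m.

733 m

Rounding to 2 decimal places leaves each coordinate within ±0.005° of the true value.
Latitude error → 0.005 × 111000 = 555 m along the meridian.
East–west component at 30.25°: 0.005° × 111000 × cos 30.25° ≈ 0.005 × 95885.7 ≈ 479.429 m.
Combining orthogonally: (555² + 479.429²)^½ ≈ 733.401 m.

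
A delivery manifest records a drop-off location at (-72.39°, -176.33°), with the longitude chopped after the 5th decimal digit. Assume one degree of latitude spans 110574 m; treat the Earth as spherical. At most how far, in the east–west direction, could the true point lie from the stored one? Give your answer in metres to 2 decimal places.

0.33 metres

Truncating at 5 decimal places can drop up to a full unit in the last place, so the longitude may be off by as much as 1e-05°.
Parallels shrink by cos φ, so at 72.39° a degree of longitude is 110574 × 0.3025 ≈ 33452.6 m.
Maximum E–W displacement: 1e-05 × 33452.6 = 0.334526 m.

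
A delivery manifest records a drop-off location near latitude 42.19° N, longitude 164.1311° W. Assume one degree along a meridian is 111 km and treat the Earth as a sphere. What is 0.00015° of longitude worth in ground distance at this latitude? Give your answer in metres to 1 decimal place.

One degree of longitude here spans 111000 × cos 42.19° = 111000 × 0.7409 ≈ 82242.3 m; 0.00015° of that is 12.3363 m.

12.3 metres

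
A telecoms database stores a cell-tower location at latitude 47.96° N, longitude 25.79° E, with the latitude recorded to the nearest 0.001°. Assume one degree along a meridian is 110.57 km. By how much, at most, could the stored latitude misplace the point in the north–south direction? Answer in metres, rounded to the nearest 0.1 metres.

55.3 metres

Rounding to 3 decimal places leaves the latitude within ±0.0005° of the true value.
Along the meridian that is 0.0005° × 110570 m/° = 55.285 m.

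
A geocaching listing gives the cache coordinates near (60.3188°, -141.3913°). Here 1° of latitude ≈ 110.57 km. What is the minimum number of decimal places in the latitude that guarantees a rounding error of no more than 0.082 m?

6 decimal places

One degree of latitude covers 110570 m.
Rounding to N decimal places gives at most 0.5 × 10⁻ᴺ degrees of error, i.e. 0.5 × 10⁻ᴺ × 110570 m.
Need 0.5 × 110570 × 10⁻ᴺ ≤ 0.082 → 10⁻ᴺ ≤ 1.483e-06, so N ≥ 5.83.
So 6 decimal places suffice (0.0553 m); 5 would allow up to 0.553 m.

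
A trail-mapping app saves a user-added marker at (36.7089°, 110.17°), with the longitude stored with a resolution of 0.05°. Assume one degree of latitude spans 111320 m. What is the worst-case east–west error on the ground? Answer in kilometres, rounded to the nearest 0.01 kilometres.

With a 0.05° grid the true value lies within half a step, ±0.05°/2 = ±0.025°, of the stored one.
At latitude 36.7089° a degree of longitude spans 111320 m × cos 36.7089° = 111320 × 0.8017 ≈ 89243.3 m.
Maximum E–W displacement: 0.025 × 89243.3 = 2231.08 m.
That is 2231.08 m = 2.2311 km.

2.23 kilometres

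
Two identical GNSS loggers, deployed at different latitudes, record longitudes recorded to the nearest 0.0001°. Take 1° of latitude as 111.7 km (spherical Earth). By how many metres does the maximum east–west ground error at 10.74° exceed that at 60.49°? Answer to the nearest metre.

Rounding to 4 decimal places leaves the longitude within ±5e-05° of the true value.
At 10.74°: 5e-05° × 111700 × cos 10.74° = 5e-05 × 111700 × 0.9825 ≈ 5.4872 m.
At 60.49°: 5e-05° × 111700 × cos 60.49° = 5e-05 × 111700 × 0.4926 ≈ 2.751 m.
Difference: 5.4872 − 2.751 = 2.7361 m.

3 metres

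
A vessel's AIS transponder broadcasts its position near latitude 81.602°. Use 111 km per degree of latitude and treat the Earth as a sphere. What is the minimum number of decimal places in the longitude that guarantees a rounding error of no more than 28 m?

At 81.602° one degree of longitude covers 111000 × cos 81.602° ≈ 111000 × 0.1460 ≈ 16211.4 m.
N decimal places → at most half a unit in the last place, 0.5 × 10⁻ᴺ° = 16211.4/2 × 10⁻ᴺ m.
Setting 8105.69 × 10⁻ᴺ ≤ 28 gives 10ᴺ ≥ 289.5, i.e. N ≥ 2.46.
At 2 places the error can reach 81.1 m, but 3 places keeps it to 8.11 m.

3 decimal places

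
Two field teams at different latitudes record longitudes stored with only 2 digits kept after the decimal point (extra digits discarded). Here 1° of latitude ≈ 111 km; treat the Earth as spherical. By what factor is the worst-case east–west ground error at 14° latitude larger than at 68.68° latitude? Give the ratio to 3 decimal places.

Truncating at 2 decimal places can drop up to a full unit in the last place, so the longitude may be off by as much as 0.01°.
Error at 14° = 0.01° × 111000 × cos 14° ≈ 1110 × 0.9703 = 1077 m.
Error at 68.68° = 0.01° × 111000 × cos 68.68° ≈ 1110 × 0.3636 = 403.57 m.
The ratio reduces to cos 14° / cos 68.68° = 0.9703/0.3636 ≈ 2.6688.

2.669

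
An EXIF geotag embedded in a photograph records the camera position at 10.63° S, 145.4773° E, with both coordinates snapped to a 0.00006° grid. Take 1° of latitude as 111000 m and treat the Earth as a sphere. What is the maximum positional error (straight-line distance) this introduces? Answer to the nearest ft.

With a 0.00006° grid the true value lies within half a step, ±0.00006°/2 = ±3e-05°, of the stored one.
N–S: 3e-05° × 111000 m/° = 3.33 m.
East–west component at 10.63°: 3e-05° × 111000 × cos 10.63° ≈ 3e-05 × 109095 ≈ 3.27285 m.
The two errors are perpendicular, so the maximum displacement is √(3.33² + 3.27285²) ≈ 4.6691 m.
Converting: 4.6691 m × 3.2808 ft/m ≈ 15.319 ft.

15 ft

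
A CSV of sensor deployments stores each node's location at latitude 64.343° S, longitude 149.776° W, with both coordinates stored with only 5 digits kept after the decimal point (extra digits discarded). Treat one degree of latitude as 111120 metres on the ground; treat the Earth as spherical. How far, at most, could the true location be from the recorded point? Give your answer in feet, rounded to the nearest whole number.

Truncating at 5 decimal places can drop up to a full unit in the last place, so each coordinate may be off by as much as 1e-05°.
Latitude error → 1e-05 × 111120 = 1.1112 m along the meridian.
Longitude error → 1e-05 × 111120 × cos 64.343° = 1e-05 × 111120 × 0.4330 ≈ 0.48113 m.
The two errors are perpendicular, so the maximum displacement is √(1.1112² + 0.48113²) ≈ 1.21089 m.
In feet: 1.21089 m ÷ 0.3048 ≈ 3.9727 ft.

4 feet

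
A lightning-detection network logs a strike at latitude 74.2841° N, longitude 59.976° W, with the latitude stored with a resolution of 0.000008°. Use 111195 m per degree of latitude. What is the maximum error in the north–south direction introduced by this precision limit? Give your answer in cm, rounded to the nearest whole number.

With a 0.000008° grid the true value lies within half a step, ±0.000008°/2 = ±4e-06°, of the stored one.
North–south distance: 4e-06° × 111195 m/° = 0.44478 m.
That is 0.44478 m = 44.478 cm.

44 cm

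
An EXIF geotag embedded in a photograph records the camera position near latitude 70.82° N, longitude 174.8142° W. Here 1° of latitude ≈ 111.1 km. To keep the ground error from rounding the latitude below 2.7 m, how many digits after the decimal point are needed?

5 decimal places

One degree of latitude covers 111100 m.
N decimal places → at most half a unit in the last place, 0.5 × 10⁻ᴺ° = 111100/2 × 10⁻ᴺ m.
Need 0.5 × 111100 × 10⁻ᴺ ≤ 2.7 → 10⁻ᴺ ≤ 4.860e-05, so N ≥ 4.31.
At 4 places the error can reach 5.56 m, but 5 places keeps it to 0.555 m.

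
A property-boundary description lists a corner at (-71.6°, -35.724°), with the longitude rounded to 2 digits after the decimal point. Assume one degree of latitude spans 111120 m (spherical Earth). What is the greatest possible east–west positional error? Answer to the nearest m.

175 m

Rounding to 2 decimal places leaves the longitude within ±0.005° of the true value.
Parallels shrink by cos φ, so at 71.6° a degree of longitude is 111120 × 0.3156 ≈ 35074.9 m.
Maximum E–W displacement: 0.005 × 35074.9 = 175.375 m.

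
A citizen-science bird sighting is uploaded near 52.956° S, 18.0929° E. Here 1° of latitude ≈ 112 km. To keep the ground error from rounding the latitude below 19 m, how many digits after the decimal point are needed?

4 decimal places

One degree of latitude covers 112000 m.
N decimal places → at most half a unit in the last place, 0.5 × 10⁻ᴺ° = 112000/2 × 10⁻ᴺ m.
Need 0.5 × 112000 × 10⁻ᴺ ≤ 19 → 10⁻ᴺ ≤ 3.393e-04, so N ≥ 3.47.
So 4 decimal places suffice (5.6 m); 3 would allow up to 56 m.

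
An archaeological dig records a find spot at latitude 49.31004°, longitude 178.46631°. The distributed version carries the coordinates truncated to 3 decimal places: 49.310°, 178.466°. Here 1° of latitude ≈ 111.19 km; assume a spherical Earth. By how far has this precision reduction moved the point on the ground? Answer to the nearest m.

23 m

Δlat = 49.31004 − 49.310 = +0.00004°; Δlon = 178.46631 − 178.466 = +0.00031°.
N–S: 0.00004° × 111190 m/° = 4.4476 m.
E–W at 49.31°: 0.00031° × 111190 × cos 49.31° = 0.00031 × 111190 × 0.6520 ≈ 22.4726 m.
Hypotenuse of the two orthogonal shifts: √(4.4476² + 22.4726²) = 22.9084 m.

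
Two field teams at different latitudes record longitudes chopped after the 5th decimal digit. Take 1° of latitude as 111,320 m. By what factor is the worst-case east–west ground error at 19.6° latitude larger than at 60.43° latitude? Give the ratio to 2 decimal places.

Truncating at 5 decimal places can drop up to a full unit in the last place, so the longitude may be off by as much as 1e-05°.
At 19.6°: 1e-05° × 111320 × cos 19.6° = 1e-05 × 111320 × 0.9421 ≈ 1.0487 m.
Error at 60.43° = 1e-05° × 111320 × cos 60.43° ≈ 1.1132 × 0.4935 = 0.54935 m.
Ratio: 1.0487 / 0.54935 = cos 19.6° / cos 60.43° ≈ 1.9090.

1.91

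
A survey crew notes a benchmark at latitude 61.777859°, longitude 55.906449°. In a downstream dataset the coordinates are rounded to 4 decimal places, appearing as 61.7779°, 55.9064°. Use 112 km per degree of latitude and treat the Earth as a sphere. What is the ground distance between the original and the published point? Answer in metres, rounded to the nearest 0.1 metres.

5.3 metres

The latitude changed by -0.000041° and the longitude by +0.000049°.
North–south shift: -0.000041 × 112000 = -4.592 m.
E–W at 61.7779°: 0.000049° × 112000 × cos 61.7779° = 0.000049 × 112000 × 0.4729 ≈ 2.59522 m.
Combined displacement = (4.592² + 2.59522²)^½ ≈ 5.27462 m.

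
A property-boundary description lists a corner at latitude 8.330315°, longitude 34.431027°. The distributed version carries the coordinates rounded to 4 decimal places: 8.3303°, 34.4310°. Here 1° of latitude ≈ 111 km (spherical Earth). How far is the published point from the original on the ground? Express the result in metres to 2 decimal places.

3.40 metres

The latitude changed by +0.000015° and the longitude by +0.000027°.
N–S: 0.000015° × 111000 m/° = 1.665 m.
East–west at this latitude: 0.000027° × 111000 × cos 8.3303° ≈ 0.000027 × 109829 = 2.96538 m.
Combined displacement = (1.665² + 2.96538²)^½ ≈ 3.40084 m.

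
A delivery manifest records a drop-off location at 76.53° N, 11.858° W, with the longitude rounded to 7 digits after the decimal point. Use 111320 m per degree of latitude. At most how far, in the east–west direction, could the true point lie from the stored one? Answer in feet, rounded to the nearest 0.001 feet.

0.004 feet

Rounding to 7 decimal places leaves the longitude within ±5e-08° of the true value.
Parallels shrink by cos φ, so at 76.53° a degree of longitude is 111320 × 0.2329 ≈ 25930.5 m.
Maximum E–W displacement: 5e-08 × 25930.5 = 0.00129652 m.
In feet: 0.00129652 m ÷ 0.3048 ≈ 0.0042537 ft.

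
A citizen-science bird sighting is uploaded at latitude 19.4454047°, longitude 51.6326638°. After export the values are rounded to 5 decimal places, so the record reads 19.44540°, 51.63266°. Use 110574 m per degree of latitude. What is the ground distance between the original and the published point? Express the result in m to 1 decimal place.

0.7 m

The latitude changed by +0.0000047° and the longitude by +0.0000038°.
N–S: 0.0000047° × 110574 m/° = 0.519698 m.
E–W at 19.4454°: 0.0000038° × 110574 × cos 19.4454° = 0.0000038 × 110574 × 0.9430 ≈ 0.396214 m.
Combined displacement = (0.519698² + 0.396214²)^½ ≈ 0.653507 m.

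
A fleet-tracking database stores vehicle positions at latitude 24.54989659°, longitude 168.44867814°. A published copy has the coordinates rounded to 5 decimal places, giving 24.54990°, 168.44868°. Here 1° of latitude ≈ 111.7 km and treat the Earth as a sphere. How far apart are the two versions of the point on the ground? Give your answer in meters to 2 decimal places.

Δlat = 24.54989659 − 24.54990 = -0.00000341°; Δlon = 168.44867814 − 168.44868 = -0.00000186°.
N–S: -0.00000341° × 111700 m/° = -0.380897 m.
East–west at this latitude: -0.00000186° × 111700 × cos 24.5499° ≈ -0.00000186 × 101602 = -0.18898 m.
Combined displacement = (0.380897² + 0.18898²)^½ ≈ 0.425201 m.

0.43 meters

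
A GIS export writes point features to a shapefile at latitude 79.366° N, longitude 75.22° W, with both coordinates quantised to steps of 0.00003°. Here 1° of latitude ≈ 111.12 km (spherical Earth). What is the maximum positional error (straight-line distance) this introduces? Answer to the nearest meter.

With a 0.00003° grid the true value lies within half a step, ±0.00003°/2 = ±1.5e-05°, of the stored one.
N–S: 1.5e-05° × 111120 m/° = 1.6668 m.
East–west component at 79.366°: 1.5e-05° × 111120 × cos 79.366° ≈ 1.5e-05 × 20505.5 ≈ 0.307582 m.
Combining orthogonally: (1.6668² + 0.307582²)^½ ≈ 1.69494 m.

2 meters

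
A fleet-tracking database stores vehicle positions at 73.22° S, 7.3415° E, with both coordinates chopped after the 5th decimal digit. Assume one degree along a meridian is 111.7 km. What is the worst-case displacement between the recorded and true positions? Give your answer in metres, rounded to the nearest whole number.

Truncating at 5 decimal places can drop up to a full unit in the last place, so each coordinate may be off by as much as 1e-05°.
North–south component: 1e-05° × 111700 = 1.117 m.
East–west component at 73.22°: 1e-05° × 111700 × cos 73.22° ≈ 1e-05 × 32247.5 ≈ 0.322475 m.
The two errors are perpendicular, so the maximum displacement is √(1.117² + 0.322475²) ≈ 1.16262 m.

1 metres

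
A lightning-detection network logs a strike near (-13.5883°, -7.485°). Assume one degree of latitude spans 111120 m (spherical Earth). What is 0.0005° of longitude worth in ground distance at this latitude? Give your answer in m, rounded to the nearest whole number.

54 m

At 13.5883° a degree of longitude is 111120 × cos 13.5883° ≈ 108010 m, so 0.0005° corresponds to 54.0048 m.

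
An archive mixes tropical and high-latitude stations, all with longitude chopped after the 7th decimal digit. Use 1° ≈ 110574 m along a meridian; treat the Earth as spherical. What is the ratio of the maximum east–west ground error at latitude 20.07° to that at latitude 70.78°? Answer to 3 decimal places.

2.853

Truncating at 7 decimal places can drop up to a full unit in the last place, so the longitude may be off by as much as 1e-07°.
Error at 20.07° = 1e-07° × 110574 × cos 20.07° ≈ 0.011057 × 0.9393 = 0.010386 m.
Error at 70.78° = 1e-07° × 110574 × cos 70.78° ≈ 0.011057 × 0.3292 = 0.0036401 m.
Ratio: 0.010386 / 0.0036401 = cos 20.07° / cos 70.78° ≈ 2.8532.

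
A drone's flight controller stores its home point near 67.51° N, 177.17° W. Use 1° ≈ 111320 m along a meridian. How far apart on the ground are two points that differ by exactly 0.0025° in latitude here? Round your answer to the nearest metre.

278 metres

0.0025° × 111320 m/° = 278.3 m.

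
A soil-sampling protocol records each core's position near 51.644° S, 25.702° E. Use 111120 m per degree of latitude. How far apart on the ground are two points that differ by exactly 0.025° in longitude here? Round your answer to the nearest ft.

5656 ft

At 51.644° a degree of longitude is 111120 × cos 51.644° ≈ 68955 m, so 0.025° corresponds to 1723.88 m.
In feet: 1723.88 m ÷ 0.3048 ≈ 5655.8 ft.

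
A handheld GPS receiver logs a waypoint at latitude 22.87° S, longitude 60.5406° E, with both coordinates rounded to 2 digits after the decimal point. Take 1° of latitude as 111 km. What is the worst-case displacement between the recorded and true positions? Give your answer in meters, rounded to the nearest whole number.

755 meters

Rounding to 2 decimal places leaves each coordinate within ±0.005° of the true value.
North–south component: 0.005° × 111000 = 555 m.
Longitude error → 0.005 × 111000 × cos 22.87° = 0.005 × 111000 × 0.9214 ≈ 511.371 m.
The two errors are perpendicular, so the maximum displacement is √(555² + 511.371²) ≈ 754.669 m.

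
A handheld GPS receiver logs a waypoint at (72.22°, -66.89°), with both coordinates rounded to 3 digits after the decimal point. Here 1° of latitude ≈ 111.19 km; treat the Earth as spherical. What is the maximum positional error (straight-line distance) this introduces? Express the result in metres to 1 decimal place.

58.1 metres

Rounding to 3 decimal places leaves each coordinate within ±0.0005° of the true value.
Latitude error → 0.0005 × 111190 = 55.595 m along the meridian.
Longitude error → 0.0005 × 111190 × cos 72.22° = 0.0005 × 111190 × 0.3054 ≈ 16.9767 m.
The two errors are perpendicular, so the maximum displacement is √(55.595² + 16.9767²) ≈ 58.1293 m.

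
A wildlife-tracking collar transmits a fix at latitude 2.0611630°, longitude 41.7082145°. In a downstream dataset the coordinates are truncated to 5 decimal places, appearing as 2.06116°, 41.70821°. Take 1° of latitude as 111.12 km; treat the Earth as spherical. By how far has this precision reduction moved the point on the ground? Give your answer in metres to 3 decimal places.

The latitude changed by +0.0000030° and the longitude by +0.0000045°.
North–south shift: 0.0000030 × 111120 = 0.33336 m.
East–west at this latitude: 0.0000045° × 111120 × cos 2.06116° ≈ 0.0000045 × 111048 = 0.499716 m.
Distance: √(0.33336² + 0.499716²) ≈ 0.600704 m.

0.601 metres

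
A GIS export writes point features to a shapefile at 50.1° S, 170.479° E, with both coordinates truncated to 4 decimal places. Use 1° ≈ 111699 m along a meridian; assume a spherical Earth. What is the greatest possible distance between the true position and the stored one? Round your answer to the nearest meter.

Truncating at 4 decimal places can drop up to a full unit in the last place, so each coordinate may be off by as much as 0.0001°.
N–S: 0.0001° × 111699 m/° = 11.1699 m.
E–W at 50.1°: 0.0001° × 111699 × cos 50.1° = 0.0001 × 111699 × 0.6414 ≈ 7.16493 m.
Worst case both components are at the extreme and orthogonal: √(11.1699² + 7.16493²) ≈ 13.2704 m.

13 meters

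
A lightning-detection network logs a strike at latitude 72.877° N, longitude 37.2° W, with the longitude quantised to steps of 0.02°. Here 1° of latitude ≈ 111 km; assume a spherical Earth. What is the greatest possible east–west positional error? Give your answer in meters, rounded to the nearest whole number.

327 meters

With a 0.02° grid the true value lies within half a step, ±0.02°/2 = ±0.01°, of the stored one.
At latitude 72.877° a degree of longitude spans 111000 m × cos 72.877° = 111000 × 0.2944 ≈ 32681.1 m.
So at most 0.01° × 32681.1 ≈ 326.811 m east–west.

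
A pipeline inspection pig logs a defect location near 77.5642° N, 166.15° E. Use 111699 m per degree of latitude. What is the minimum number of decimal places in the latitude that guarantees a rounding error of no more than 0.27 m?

6

One degree of latitude covers 111699 m.
With N decimal places the half-ulp bound is 0.5·10⁻ᴺ°, or 0.5·10⁻ᴺ × 111699 m on the ground.
Need 0.5 × 111699 × 10⁻ᴺ ≤ 0.27 → 10⁻ᴺ ≤ 4.834e-06, so N ≥ 5.32.
At 5 places the error can reach 0.558 m, but 6 places keeps it to 0.0558 m.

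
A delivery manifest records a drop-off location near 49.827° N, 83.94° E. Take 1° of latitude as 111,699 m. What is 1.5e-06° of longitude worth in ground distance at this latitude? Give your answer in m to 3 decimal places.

0.108 m

One degree of longitude here spans 111699 × cos 49.827° = 111699 × 0.6451 ≈ 72056.8 m; 1.5e-06° of that is 0.108085 m.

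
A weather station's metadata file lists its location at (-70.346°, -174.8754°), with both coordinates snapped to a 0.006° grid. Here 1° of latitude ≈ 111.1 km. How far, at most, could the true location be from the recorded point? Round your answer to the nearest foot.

1154 feet

With a 0.006° grid the true value lies within half a step, ±0.006°/2 = ±0.003°, of the stored one.
Latitude error → 0.003 × 111100 = 333.3 m along the meridian.
East–west component at 70.346°: 0.003° × 111100 × cos 70.346° ≈ 0.003 × 37367.3 ≈ 112.102 m.
Combining orthogonally: (333.3² + 112.102²)^½ ≈ 351.647 m.
In feet: 351.647 m ÷ 0.3048 ≈ 1153.7 ft.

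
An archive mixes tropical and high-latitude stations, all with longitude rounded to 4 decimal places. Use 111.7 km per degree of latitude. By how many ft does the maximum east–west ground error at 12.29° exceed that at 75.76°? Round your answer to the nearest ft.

13 ft

Rounding to 4 decimal places leaves the longitude within ±5e-05° of the true value.
At 12.29°: 5e-05° × 111700 × cos 12.29° = 5e-05 × 111700 × 0.9771 ≈ 5.457 m.
Error at 75.76° = 5e-05° × 111700 × cos 75.76° ≈ 5.585 × 0.2460 = 1.3738 m.
Difference: 5.457 − 1.3738 = 4.0832 m.
In feet: 4.08319 m ÷ 0.3048 ≈ 13.396 ft.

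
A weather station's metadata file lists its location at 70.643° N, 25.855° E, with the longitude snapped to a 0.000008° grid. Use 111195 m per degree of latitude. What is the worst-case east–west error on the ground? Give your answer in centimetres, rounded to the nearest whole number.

With a 0.000008° grid the true value lies within half a step, ±0.000008°/2 = ±4e-06°, of the stored one.
One degree of longitude at 70.643° is 111195 × cos 70.643° ≈ 111195 × 0.3315 = 36855.9 m.
So at most 4e-06° × 36855.9 ≈ 0.147424 m east–west.
That is 0.147424 m = 14.742 cm.

15 centimetres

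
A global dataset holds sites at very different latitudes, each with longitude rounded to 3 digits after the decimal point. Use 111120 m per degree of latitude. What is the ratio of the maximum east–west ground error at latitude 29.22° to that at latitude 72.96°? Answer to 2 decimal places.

Rounding to 3 decimal places leaves the longitude within ±0.0005° of the true value.
Error at 29.22° = 0.0005° × 111120 × cos 29.22° ≈ 55.56 × 0.8728 = 48.49 m.
Error at 72.96° = 0.0005° × 111120 × cos 72.96° ≈ 55.56 × 0.2930 = 16.281 m.
Ratio: 48.49 / 16.281 = cos 29.22° / cos 72.96° ≈ 2.9783.

2.98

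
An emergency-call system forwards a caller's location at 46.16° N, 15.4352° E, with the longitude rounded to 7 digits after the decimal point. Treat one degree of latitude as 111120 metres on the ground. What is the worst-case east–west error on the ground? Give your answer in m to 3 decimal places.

Rounding to 7 decimal places leaves the longitude within ±5e-08° of the true value.
At latitude 46.16° a degree of longitude spans 111120 m × cos 46.16° = 111120 × 0.6926 ≈ 76966.9 m.
Maximum E–W displacement: 5e-08 × 76966.9 = 0.00384835 m.

0.004 m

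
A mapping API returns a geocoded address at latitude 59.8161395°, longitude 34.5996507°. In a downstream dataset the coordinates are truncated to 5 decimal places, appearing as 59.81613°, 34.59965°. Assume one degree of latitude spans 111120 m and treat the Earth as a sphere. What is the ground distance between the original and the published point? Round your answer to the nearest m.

1 m

Δlat = 59.8161395 − 59.81613 = +0.0000095°; Δlon = 34.5996507 − 34.59965 = +0.0000007°.
N–S: 0.0000095° × 111120 m/° = 1.05564 m.
E–W at 59.8161°: 0.0000007° × 111120 × cos 59.8161° = 0.0000007 × 111120 × 0.5028 ≈ 0.039108 m.
Distance: √(1.05564² + 0.039108²) ≈ 1.05636 m.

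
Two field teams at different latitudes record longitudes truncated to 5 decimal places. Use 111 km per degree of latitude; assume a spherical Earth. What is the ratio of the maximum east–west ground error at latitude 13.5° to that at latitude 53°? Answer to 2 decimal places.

Truncating at 5 decimal places can drop up to a full unit in the last place, so the longitude may be off by as much as 1e-05°.
At 13.5°: 1e-05° × 111000 × cos 13.5° = 1e-05 × 111000 × 0.9724 ≈ 1.0793 m.
Error at 53° = 1e-05° × 111000 × cos 53° ≈ 1.11 × 0.6018 = 0.66801 m.
The ratio reduces to cos 13.5° / cos 53° = 0.9724/0.6018 ≈ 1.6157.

1.62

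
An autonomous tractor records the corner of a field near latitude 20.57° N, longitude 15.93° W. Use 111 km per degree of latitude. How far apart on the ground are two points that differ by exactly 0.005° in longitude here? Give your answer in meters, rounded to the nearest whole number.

520 meters

0.005° of longitude at 20.57° is 0.005 × 111000 × cos 20.57° ≈ 0.005 × 103923 = 519.615 m.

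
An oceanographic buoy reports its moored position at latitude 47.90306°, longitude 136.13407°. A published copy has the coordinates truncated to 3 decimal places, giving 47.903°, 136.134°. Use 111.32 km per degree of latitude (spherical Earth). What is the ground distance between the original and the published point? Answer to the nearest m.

The latitude changed by +0.00006° and the longitude by +0.00007°.
N–S: 0.00006° × 111320 m/° = 6.6792 m.
E–W at 47.903°: 0.00007° × 111320 × cos 47.903° = 0.00007 × 111320 × 0.6704 ≈ 5.22393 m.
Combined displacement = (6.6792² + 5.22393²)^½ ≈ 8.47945 m.

8 m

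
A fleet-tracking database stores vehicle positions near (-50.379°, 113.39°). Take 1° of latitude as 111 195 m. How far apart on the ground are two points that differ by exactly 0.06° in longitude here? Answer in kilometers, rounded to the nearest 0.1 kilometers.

One degree of longitude here spans 111195 × cos 50.379° = 111195 × 0.6377 ≈ 70909.8 m; 0.06° of that is 4254.59 m.
That is 4254.59 m = 4.2546 km.

4.3 kilometers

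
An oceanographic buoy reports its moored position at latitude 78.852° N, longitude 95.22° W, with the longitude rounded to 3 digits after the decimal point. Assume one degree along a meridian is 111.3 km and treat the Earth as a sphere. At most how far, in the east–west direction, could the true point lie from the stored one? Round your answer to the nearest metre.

11 metres

Rounding to 3 decimal places leaves the longitude within ±0.0005° of the true value.
Parallels shrink by cos φ, so at 78.852° a degree of longitude is 111300 × 0.1933 ≈ 21519.2 m.
So at most 0.0005° × 21519.2 ≈ 10.7596 m east–west.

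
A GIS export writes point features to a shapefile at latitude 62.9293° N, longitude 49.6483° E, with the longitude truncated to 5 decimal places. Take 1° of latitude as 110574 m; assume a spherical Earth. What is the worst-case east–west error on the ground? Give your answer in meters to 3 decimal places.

Truncating at 5 decimal places can drop up to a full unit in the last place, so the longitude may be off by as much as 1e-05°.
One degree of longitude at 62.9293° is 110574 × cos 62.9293° ≈ 110574 × 0.4551 = 50321.1 m.
Maximum E–W displacement: 1e-05 × 50321.1 = 0.503211 m.

0.503 meters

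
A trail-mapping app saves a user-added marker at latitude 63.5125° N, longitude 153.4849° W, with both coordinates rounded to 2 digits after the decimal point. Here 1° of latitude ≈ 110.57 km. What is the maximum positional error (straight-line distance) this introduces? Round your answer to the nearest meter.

605 meters

Rounding to 2 decimal places leaves each coordinate within ±0.005° of the true value.
N–S: 0.005° × 110570 m/° = 552.85 m.
East–west component at 63.5125°: 0.005° × 110570 × cos 63.5125° ≈ 0.005 × 49314.5 ≈ 246.573 m.
Worst case both components are at the extreme and orthogonal: √(552.85² + 246.573²) ≈ 605.344 m.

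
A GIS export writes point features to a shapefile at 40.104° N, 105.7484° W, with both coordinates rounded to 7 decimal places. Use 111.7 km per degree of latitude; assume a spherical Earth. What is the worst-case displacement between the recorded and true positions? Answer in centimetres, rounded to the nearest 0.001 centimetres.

Rounding to 7 decimal places leaves each coordinate within ±5e-08° of the true value.
N–S: 5e-08° × 111700 m/° = 0.005585 m.
Longitude error → 5e-08 × 111700 × cos 40.104° = 5e-08 × 111700 × 0.7649 ≈ 0.00427183 m.
The two errors are perpendicular, so the maximum displacement is √(0.005585² + 0.00427183²) ≈ 0.00703142 m.
That is 0.00703142 m = 0.70314 cm.

0.703 centimetres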